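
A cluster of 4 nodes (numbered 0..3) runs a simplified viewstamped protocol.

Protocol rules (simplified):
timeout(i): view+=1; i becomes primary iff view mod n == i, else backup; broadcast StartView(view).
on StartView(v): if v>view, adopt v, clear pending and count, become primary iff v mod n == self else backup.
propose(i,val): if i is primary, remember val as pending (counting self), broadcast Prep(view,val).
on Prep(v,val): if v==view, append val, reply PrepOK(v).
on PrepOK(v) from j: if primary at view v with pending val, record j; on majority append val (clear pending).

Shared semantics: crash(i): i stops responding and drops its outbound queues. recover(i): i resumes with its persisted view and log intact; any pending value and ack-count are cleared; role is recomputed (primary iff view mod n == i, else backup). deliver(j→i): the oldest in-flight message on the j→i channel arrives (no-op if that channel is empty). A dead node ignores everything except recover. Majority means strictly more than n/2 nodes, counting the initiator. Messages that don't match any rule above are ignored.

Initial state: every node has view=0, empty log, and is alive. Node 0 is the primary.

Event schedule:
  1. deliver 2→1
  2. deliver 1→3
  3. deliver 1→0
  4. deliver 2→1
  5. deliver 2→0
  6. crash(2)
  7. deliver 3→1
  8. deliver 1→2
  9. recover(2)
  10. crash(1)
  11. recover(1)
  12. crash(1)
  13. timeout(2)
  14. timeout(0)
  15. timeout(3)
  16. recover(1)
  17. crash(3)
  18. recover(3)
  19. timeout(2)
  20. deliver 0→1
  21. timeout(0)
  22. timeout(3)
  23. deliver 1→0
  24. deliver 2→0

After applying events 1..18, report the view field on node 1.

0

step 1 deliver 2→1: —
step 2 deliver 1→3: —
step 3 deliver 1→0: —
step 4 deliver 2→1: —
step 5 deliver 2→0: —
step 6 crash(2): 2={✗back,v=0,log=-}
step 7 deliver 3→1: —
step 8 deliver 1→2: —
step 9 recover(2): 2={back,v=0,log=-}
step 10 crash(1): 1={✗back,v=0,log=-}
step 11 recover(1): 1={back,v=0,log=-}
step 12 crash(1): 1={✗back,v=0,log=-}
step 13 timeout(2): 2={back,v=1,log=-}
step 14 timeout(0): 0={back,v=1,log=-}
step 15 timeout(3): 3={back,v=1,log=-}
step 16 recover(1): 1={back,v=0,log=-}
step 17 crash(3): 3={✗back,v=1,log=-}
step 18 recover(3): 3={back,v=1,log=-}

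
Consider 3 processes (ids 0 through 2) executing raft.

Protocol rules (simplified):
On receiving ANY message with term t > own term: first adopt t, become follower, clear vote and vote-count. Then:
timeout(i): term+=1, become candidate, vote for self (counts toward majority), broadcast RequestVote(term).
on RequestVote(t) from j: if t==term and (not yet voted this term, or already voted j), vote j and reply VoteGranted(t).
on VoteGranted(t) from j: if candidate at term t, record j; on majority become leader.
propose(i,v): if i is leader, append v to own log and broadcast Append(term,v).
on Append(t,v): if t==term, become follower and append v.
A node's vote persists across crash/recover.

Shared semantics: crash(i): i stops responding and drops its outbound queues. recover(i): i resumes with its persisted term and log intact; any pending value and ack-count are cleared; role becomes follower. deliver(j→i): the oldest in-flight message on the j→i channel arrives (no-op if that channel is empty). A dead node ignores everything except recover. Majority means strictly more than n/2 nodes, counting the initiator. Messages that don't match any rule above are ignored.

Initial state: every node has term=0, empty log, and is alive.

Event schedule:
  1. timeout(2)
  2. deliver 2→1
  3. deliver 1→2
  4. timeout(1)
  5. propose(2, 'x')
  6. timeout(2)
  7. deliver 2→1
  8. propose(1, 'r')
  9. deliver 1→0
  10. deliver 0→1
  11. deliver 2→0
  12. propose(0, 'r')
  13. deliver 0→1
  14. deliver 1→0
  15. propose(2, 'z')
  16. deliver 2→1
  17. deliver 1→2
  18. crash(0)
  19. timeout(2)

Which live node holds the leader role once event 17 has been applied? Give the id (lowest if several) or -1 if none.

1

step 1 timeout(2): 2={cand,t=1,log=-}
step 2 deliver 2→1: 1={foll,t=1,log=-}
step 3 deliver 1→2: 2={lead,t=1,log=-}
step 4 timeout(1): 1={cand,t=2,log=-}
step 5 propose(2,'x'): 2={lead,t=1,log=x}
step 6 timeout(2): 2={cand,t=2,log=x}
step 7 deliver 2→1: —
step 8 propose(1,'r'): —
step 9 deliver 1→0: 0={foll,t=2,log=-}
step 10 deliver 0→1: 1={lead,t=2,log=-}
step 11 deliver 2→0: —
step 12 propose(0,'r'): —
step 13 deliver 0→1: —
step 14 deliver 1→0: —
step 15 propose(2,'z'): —
step 16 deliver 2→1: —
step 17 deliver 1→2: —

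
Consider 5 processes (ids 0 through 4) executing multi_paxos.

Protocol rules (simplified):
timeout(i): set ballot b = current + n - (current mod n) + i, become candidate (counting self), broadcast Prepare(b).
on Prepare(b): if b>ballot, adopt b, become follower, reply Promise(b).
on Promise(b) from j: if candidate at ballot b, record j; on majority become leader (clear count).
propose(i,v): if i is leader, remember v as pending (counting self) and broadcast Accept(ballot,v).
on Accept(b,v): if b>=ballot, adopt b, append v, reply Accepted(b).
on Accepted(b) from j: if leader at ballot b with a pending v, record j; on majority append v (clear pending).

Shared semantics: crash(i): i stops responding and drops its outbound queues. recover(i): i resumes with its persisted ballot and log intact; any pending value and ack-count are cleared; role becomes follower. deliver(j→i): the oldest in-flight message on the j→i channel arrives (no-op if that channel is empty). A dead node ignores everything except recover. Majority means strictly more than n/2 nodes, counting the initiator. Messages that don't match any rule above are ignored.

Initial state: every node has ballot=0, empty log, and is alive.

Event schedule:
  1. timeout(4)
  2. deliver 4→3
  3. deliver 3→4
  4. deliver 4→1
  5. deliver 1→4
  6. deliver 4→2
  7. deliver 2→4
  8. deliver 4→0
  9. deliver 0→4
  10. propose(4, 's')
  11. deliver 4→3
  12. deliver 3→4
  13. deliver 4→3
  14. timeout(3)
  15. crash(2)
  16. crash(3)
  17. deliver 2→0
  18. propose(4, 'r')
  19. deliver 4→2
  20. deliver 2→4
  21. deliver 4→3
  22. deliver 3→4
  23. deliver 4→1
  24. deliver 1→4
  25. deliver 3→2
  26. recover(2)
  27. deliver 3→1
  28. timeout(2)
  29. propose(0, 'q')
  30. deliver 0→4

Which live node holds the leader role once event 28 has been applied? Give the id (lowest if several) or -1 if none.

4

[1] timeout(4) → N4(cand b9 [-])
[2] deliver 4→3 → N3(foll b9 [-])
[3] deliver 3→4 → ∅
[4] deliver 4→1 → N1(foll b9 [-])
[5] deliver 1→4 → N4(lead b9 [-])
[6] deliver 4→2 → N2(foll b9 [-])
[7] deliver 2→4 → ∅
[8] deliver 4→0 → N0(foll b9 [-])
[9] deliver 0→4 → ∅
[10] propose(4,'s') → ∅
[11] deliver 4→3 → N3(foll b9 [s])
[12] deliver 3→4 → ∅
[13] deliver 4→3 → ∅
[14] timeout(3) → N3(cand b13 [s])
[15] crash(2) → N2(✗foll b9 [-])
[16] crash(3) → N3(✗cand b13 [s])
[17] deliver 2→0 → ∅
[18] propose(4,'r') → ∅
[19] deliver 4→2 → ∅
[20] deliver 2→4 → ∅
[21] deliver 4→3 → ∅
[22] deliver 3→4 → ∅
[23] deliver 4→1 → N1(foll b9 [s])
[24] deliver 1→4 → ∅
[25] deliver 3→2 → ∅
[26] recover(2) → N2(foll b9 [-])
[27] deliver 3→1 → ∅
[28] timeout(2) → N2(cand b12 [-])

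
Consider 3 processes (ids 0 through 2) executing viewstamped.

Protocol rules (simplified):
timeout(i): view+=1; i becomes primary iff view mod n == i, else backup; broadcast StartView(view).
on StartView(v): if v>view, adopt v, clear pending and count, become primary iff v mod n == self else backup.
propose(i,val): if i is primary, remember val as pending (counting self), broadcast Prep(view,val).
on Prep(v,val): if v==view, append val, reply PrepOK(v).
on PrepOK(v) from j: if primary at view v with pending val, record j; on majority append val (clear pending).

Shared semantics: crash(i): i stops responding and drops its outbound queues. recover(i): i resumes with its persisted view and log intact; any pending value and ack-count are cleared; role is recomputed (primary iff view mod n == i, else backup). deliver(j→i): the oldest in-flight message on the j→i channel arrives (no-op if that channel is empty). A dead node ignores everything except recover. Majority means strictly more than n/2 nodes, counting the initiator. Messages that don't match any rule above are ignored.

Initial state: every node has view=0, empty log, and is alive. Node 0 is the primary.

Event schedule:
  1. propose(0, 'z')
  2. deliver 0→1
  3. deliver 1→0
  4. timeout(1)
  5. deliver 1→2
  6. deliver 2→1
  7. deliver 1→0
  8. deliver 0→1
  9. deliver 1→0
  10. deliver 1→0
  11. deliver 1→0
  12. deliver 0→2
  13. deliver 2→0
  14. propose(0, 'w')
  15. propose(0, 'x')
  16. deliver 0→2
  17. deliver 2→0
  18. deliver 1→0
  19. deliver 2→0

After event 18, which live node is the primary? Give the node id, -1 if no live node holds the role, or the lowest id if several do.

1

step 1 propose(0,'z'): —
step 2 deliver 0→1: 1={back,v=0,log=z}
step 3 deliver 1→0: 0={prim,v=0,log=z}
step 4 timeout(1): 1={prim,v=1,log=z}
step 5 deliver 1→2: 2={back,v=1,log=-}
step 6 deliver 2→1: —
step 7 deliver 1→0: 0={back,v=1,log=z}
step 8 deliver 0→1: —
step 9 deliver 1→0: —
step 10 deliver 1→0: —
step 11 deliver 1→0: —
step 12 deliver 0→2: —
step 13 deliver 2→0: —
step 14 propose(0,'w'): —
step 15 propose(0,'x'): —
step 16 deliver 0→2: —
step 17 deliver 2→0: —
step 18 deliver 1→0: —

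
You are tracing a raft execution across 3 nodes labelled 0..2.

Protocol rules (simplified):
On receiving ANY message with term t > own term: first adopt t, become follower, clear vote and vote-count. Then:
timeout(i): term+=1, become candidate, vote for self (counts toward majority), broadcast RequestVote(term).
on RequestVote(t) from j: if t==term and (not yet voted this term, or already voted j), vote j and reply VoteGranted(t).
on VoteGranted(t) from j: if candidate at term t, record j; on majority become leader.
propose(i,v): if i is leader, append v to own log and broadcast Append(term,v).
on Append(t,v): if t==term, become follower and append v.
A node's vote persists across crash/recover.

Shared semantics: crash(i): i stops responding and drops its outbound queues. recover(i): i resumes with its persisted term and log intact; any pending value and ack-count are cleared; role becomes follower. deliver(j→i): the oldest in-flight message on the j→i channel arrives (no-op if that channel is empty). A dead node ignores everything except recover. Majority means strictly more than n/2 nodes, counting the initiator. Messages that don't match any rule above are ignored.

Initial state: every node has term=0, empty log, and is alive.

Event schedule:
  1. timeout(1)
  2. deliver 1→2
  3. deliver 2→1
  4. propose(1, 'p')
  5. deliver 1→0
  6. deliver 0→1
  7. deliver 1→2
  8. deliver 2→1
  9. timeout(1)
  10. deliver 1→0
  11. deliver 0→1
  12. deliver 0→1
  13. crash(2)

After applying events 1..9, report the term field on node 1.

2

[1] timeout(1) → N1(cand t1 [-])
[2] deliver 1→2 → N2(foll t1 [-])
[3] deliver 2→1 → N1(lead t1 [-])
[4] propose(1,'p') → N1(lead t1 [p])
[5] deliver 1→0 → N0(foll t1 [-])
[6] deliver 0→1 → ∅
[7] deliver 1→2 → N2(foll t1 [p])
[8] deliver 2→1 → ∅
[9] timeout(1) → N1(cand t2 [p])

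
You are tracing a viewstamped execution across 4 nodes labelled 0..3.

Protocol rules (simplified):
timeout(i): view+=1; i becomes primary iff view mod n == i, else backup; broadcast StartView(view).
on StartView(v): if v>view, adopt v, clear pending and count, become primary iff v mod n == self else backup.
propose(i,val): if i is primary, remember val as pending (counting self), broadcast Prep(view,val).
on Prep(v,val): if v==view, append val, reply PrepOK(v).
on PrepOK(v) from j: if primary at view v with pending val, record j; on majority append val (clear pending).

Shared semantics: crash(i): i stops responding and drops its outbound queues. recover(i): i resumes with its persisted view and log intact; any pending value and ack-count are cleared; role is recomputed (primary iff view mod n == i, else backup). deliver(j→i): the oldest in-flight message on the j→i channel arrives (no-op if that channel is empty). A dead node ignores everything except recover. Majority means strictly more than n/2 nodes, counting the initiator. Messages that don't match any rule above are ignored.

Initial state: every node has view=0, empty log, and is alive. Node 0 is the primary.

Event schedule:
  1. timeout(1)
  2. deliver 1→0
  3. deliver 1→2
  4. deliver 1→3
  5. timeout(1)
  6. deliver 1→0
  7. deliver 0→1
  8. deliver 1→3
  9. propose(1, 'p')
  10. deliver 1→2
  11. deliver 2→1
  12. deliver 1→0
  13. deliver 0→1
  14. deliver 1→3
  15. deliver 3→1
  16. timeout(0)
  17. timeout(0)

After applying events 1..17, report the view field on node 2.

2

after 1 — timeout(1): n1:prim/v1/[-]
after 2 — deliver 1→0: n0:back/v1/[-]
after 3 — deliver 1→2: n2:back/v1/[-]
after 4 — deliver 1→3: n3:back/v1/[-]
after 5 — timeout(1): n1:back/v2/[-]
after 6 — deliver 1→0: n0:back/v2/[-]
after 7 — deliver 0→1: ·
after 8 — deliver 1→3: n3:back/v2/[-]
after 9 — propose(1,'p'): ·
after 10 — deliver 1→2: n2:prim/v2/[-]
after 11 — deliver 2→1: ·
after 12 — deliver 1→0: ·
after 13 — deliver 0→1: ·
after 14 — deliver 1→3: ·
after 15 — deliver 3→1: ·
after 16 — timeout(0): n0:back/v3/[-]
after 17 — timeout(0): n0:prim/v4/[-]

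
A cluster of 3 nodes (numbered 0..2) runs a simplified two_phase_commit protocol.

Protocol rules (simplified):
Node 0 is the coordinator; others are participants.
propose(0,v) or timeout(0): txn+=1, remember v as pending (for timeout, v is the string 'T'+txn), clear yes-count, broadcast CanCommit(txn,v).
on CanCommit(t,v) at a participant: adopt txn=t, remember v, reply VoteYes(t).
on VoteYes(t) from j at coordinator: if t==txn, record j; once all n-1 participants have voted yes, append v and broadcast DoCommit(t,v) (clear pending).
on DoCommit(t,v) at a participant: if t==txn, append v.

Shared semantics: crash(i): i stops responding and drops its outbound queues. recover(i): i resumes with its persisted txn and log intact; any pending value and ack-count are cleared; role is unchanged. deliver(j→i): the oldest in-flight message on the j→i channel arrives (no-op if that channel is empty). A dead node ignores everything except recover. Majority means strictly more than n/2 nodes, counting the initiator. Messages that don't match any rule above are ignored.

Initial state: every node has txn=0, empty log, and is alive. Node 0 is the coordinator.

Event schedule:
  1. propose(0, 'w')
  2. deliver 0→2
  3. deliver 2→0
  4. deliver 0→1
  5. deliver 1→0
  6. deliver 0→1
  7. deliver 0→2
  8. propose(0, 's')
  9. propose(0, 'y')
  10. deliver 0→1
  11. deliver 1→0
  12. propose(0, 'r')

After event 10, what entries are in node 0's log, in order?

1. propose(0,'w'):  <0:coor t1 ->
2. deliver 0→2:  <2:part t1 ->
3. deliver 2→0:  nop
4. deliver 0→1:  <1:part t1 ->
5. deliver 1→0:  <0:coor t1 w>
6. deliver 0→1:  <1:part t1 w>
7. deliver 0→2:  <2:part t1 w>
8. propose(0,'s'):  <0:coor t2 w>
9. propose(0,'y'):  <0:coor t3 w>
10. deliver 0→1:  <1:part t2 w>

w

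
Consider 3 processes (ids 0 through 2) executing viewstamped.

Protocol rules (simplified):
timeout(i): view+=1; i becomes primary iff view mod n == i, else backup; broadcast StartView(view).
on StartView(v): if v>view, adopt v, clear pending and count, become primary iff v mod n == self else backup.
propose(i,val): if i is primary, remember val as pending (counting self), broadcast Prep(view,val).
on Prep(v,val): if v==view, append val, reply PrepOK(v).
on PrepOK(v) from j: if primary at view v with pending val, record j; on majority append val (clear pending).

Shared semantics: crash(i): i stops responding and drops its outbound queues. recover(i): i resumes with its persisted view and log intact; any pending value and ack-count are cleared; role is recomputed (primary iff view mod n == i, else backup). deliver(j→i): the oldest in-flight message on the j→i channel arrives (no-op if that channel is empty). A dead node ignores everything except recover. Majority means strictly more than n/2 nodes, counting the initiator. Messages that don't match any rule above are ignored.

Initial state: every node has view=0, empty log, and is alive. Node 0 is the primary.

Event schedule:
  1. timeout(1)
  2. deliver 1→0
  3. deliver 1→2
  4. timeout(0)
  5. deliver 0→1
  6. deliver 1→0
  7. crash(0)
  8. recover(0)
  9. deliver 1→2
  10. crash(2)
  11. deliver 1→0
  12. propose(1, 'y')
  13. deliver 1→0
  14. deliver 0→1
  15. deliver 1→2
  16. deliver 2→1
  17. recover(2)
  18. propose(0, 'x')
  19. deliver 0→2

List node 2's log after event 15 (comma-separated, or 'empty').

empty

after 1 — timeout(1): n1:prim/v1/[-]
after 2 — deliver 1→0: n0:back/v1/[-]
after 3 — deliver 1→2: n2:back/v1/[-]
after 4 — timeout(0): n0:back/v2/[-]
after 5 — deliver 0→1: n1:back/v2/[-]
after 6 — deliver 1→0: ·
after 7 — crash(0): n0:✗back/v2/[-]
after 8 — recover(0): n0:back/v2/[-]
after 9 — deliver 1→2: ·
after 10 — crash(2): n2:✗back/v1/[-]
after 11 — deliver 1→0: ·
after 12 — propose(1,'y'): ·
after 13 — deliver 1→0: ·
after 14 — deliver 0→1: ·
after 15 — deliver 1→2: ·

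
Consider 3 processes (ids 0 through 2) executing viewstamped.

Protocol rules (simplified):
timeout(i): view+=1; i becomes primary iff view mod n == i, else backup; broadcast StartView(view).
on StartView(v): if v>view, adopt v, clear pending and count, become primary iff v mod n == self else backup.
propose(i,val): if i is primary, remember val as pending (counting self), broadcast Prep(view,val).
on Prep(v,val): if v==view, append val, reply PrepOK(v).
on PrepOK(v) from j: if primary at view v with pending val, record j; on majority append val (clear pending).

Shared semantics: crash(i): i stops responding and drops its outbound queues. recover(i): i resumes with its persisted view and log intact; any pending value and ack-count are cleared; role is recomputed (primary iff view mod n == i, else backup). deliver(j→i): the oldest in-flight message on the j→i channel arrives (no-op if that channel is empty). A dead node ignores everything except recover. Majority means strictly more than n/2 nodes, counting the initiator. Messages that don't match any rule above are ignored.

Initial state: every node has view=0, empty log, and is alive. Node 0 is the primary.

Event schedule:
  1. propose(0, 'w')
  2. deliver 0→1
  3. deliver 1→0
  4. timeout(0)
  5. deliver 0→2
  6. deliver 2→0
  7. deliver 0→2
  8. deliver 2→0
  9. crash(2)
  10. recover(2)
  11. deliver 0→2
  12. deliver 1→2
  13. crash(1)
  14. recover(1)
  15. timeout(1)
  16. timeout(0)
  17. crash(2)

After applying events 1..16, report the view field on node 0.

2

[1] propose(0,'w') → ∅
[2] deliver 0→1 → N1(back v0 [w])
[3] deliver 1→0 → N0(prim v0 [w])
[4] timeout(0) → N0(back v1 [w])
[5] deliver 0→2 → N2(back v0 [w])
[6] deliver 2→0 → ∅
[7] deliver 0→2 → N2(back v1 [w])
[8] deliver 2→0 → ∅
[9] crash(2) → N2(✗back v1 [w])
[10] recover(2) → N2(back v1 [w])
[11] deliver 0→2 → ∅
[12] deliver 1→2 → ∅
[13] crash(1) → N1(✗back v0 [w])
[14] recover(1) → N1(back v0 [w])
[15] timeout(1) → N1(prim v1 [w])
[16] timeout(0) → N0(back v2 [w])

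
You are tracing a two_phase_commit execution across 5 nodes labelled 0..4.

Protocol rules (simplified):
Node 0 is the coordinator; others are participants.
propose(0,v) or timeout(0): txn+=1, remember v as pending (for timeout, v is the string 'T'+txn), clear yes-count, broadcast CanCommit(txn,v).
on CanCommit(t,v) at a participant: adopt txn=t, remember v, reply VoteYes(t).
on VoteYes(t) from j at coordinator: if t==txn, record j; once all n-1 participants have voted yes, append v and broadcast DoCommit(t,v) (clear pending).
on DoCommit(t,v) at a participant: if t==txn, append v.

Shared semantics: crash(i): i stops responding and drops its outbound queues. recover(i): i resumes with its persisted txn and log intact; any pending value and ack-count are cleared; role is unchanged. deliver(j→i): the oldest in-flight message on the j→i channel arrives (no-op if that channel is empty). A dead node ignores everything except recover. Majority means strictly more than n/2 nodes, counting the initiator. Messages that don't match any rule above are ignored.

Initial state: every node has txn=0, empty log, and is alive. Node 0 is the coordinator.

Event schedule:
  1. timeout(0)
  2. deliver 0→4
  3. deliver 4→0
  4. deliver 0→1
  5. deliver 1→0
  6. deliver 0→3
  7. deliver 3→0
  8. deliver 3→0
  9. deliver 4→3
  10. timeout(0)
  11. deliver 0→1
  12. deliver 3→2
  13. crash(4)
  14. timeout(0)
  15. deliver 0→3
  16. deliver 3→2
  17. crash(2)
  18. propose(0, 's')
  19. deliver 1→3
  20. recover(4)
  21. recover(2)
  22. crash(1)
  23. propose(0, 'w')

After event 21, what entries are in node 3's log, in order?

empty

after 1 — timeout(0): n0:coor/t1/[-]
after 2 — deliver 0→4: n4:part/t1/[-]
after 3 — deliver 4→0: ·
after 4 — deliver 0→1: n1:part/t1/[-]
after 5 — deliver 1→0: ·
after 6 — deliver 0→3: n3:part/t1/[-]
after 7 — deliver 3→0: ·
after 8 — deliver 3→0: ·
after 9 — deliver 4→3: ·
after 10 — timeout(0): n0:coor/t2/[-]
after 11 — deliver 0→1: n1:part/t2/[-]
after 12 — deliver 3→2: ·
after 13 — crash(4): n4:✗part/t1/[-]
after 14 — timeout(0): n0:coor/t3/[-]
after 15 — deliver 0→3: n3:part/t2/[-]
after 16 — deliver 3→2: ·
after 17 — crash(2): n2:✗part/t0/[-]
after 18 — propose(0,'s'): n0:coor/t4/[-]
after 19 — deliver 1→3: ·
after 20 — recover(4): n4:part/t1/[-]
after 21 — recover(2): n2:part/t0/[-]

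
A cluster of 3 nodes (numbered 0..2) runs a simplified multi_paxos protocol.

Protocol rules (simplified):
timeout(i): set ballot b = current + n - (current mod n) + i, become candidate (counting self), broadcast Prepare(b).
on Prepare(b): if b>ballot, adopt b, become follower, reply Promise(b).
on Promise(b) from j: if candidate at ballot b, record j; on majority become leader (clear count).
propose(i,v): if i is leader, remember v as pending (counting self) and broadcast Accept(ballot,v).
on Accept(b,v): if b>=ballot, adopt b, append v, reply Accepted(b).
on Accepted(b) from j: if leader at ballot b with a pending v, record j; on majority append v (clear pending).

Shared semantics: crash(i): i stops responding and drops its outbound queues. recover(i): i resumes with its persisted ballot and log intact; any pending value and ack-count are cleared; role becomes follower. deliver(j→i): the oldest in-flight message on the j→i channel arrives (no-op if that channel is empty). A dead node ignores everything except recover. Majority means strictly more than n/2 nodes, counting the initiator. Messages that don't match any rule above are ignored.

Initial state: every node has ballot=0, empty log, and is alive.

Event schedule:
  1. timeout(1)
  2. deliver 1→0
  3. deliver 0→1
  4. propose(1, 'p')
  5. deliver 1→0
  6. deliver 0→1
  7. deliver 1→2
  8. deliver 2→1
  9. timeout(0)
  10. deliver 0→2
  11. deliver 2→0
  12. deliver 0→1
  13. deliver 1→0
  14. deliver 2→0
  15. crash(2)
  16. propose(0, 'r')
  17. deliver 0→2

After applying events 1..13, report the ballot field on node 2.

1. timeout(1):  <1:cand b4 ->
2. deliver 1→0:  <0:foll b4 ->
3. deliver 0→1:  <1:lead b4 ->
4. propose(1,'p'):  nop
5. deliver 1→0:  <0:foll b4 p>
6. deliver 0→1:  <1:lead b4 p>
7. deliver 1→2:  <2:foll b4 ->
8. deliver 2→1:  nop
9. timeout(0):  <0:cand b6 p>
10. deliver 0→2:  <2:foll b6 ->
11. deliver 2→0:  <0:lead b6 p>
12. deliver 0→1:  <1:foll b6 p>
13. deliver 1→0:  nop

6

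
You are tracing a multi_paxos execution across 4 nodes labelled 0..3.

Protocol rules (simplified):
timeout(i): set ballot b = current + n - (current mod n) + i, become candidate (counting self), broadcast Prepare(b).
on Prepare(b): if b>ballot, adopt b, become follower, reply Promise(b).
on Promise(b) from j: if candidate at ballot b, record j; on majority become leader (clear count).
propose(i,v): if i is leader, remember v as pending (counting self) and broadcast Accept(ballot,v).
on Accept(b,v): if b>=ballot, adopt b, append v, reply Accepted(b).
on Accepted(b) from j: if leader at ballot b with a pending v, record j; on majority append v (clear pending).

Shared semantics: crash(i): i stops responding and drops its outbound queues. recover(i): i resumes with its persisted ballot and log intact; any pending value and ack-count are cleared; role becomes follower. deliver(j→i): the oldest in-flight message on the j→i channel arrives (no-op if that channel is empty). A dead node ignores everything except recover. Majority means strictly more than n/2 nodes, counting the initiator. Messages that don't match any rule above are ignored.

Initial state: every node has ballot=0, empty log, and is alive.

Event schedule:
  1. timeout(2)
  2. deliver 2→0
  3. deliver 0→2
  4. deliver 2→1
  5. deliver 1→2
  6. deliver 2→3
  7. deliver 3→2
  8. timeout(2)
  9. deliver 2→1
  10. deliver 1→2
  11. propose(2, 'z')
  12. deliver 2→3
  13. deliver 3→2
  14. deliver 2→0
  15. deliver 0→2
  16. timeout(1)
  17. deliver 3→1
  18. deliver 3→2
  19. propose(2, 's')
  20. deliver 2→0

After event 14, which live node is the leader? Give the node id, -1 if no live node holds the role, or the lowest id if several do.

2

after 1 — timeout(2): n2:cand/b6/[-]
after 2 — deliver 2→0: n0:foll/b6/[-]
after 3 — deliver 0→2: ·
after 4 — deliver 2→1: n1:foll/b6/[-]
after 5 — deliver 1→2: n2:lead/b6/[-]
after 6 — deliver 2→3: n3:foll/b6/[-]
after 7 — deliver 3→2: ·
after 8 — timeout(2): n2:cand/b10/[-]
after 9 — deliver 2→1: n1:foll/b10/[-]
after 10 — deliver 1→2: ·
after 11 — propose(2,'z'): ·
after 12 — deliver 2→3: n3:foll/b10/[-]
after 13 — deliver 3→2: n2:lead/b10/[-]
after 14 — deliver 2→0: n0:foll/b10/[-]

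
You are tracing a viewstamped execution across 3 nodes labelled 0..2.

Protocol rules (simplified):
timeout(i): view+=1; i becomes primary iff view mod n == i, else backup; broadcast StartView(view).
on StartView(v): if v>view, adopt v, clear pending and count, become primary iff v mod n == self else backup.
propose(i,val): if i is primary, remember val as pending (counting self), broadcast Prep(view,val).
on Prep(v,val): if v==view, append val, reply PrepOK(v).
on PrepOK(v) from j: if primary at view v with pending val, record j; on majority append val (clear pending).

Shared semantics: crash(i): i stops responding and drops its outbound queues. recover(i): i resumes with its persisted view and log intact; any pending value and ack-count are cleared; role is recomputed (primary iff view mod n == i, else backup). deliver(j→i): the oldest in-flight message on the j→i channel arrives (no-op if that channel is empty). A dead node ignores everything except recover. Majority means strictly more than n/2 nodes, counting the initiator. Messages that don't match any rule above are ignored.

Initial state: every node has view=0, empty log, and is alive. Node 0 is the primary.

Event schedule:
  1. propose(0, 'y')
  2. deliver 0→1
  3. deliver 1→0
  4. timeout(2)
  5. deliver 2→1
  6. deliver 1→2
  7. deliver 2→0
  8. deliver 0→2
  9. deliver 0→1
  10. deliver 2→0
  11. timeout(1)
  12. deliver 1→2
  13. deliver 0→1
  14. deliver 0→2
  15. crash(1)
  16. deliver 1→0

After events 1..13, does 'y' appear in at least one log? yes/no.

yes

[1] propose(0,'y') → ∅
[2] deliver 0→1 → N1(back v0 [y])
[3] deliver 1→0 → N0(prim v0 [y])
[4] timeout(2) → N2(back v1 [-])
[5] deliver 2→1 → N1(prim v1 [y])
[6] deliver 1→2 → ∅
[7] deliver 2→0 → N0(back v1 [y])
[8] deliver 0→2 → ∅
[9] deliver 0→1 → ∅
[10] deliver 2→0 → ∅
[11] timeout(1) → N1(back v2 [y])
[12] deliver 1→2 → N2(prim v2 [-])
[13] deliver 0→1 → ∅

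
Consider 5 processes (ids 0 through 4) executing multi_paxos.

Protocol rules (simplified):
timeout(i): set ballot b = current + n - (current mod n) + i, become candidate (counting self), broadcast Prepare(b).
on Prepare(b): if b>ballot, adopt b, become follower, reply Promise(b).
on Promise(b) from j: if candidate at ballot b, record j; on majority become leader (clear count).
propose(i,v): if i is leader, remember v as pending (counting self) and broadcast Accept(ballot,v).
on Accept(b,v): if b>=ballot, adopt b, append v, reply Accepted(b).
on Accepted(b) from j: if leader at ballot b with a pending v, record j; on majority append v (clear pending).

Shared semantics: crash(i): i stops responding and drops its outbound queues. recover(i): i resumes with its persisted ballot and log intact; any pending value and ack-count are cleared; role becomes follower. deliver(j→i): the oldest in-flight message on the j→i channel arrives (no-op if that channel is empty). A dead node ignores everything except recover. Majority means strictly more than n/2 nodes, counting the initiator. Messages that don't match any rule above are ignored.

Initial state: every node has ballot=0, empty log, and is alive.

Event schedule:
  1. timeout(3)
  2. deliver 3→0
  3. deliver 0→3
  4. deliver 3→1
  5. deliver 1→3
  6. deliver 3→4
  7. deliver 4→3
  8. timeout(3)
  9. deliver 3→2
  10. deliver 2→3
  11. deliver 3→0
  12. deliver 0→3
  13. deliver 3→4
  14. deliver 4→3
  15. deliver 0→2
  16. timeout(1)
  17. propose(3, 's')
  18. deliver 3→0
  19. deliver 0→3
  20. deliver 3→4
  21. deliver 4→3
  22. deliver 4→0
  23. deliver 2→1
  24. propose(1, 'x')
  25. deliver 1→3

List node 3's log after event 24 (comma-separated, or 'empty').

1. timeout(3):  <3:cand b8 ->
2. deliver 3→0:  <0:foll b8 ->
3. deliver 0→3:  nop
4. deliver 3→1:  <1:foll b8 ->
5. deliver 1→3:  <3:lead b8 ->
6. deliver 3→4:  <4:foll b8 ->
7. deliver 4→3:  nop
8. timeout(3):  <3:cand b13 ->
9. deliver 3→2:  <2:foll b8 ->
10. deliver 2→3:  nop
11. deliver 3→0:  <0:foll b13 ->
12. deliver 0→3:  nop
13. deliver 3→4:  <4:foll b13 ->
14. deliver 4→3:  <3:lead b13 ->
15. deliver 0→2:  nop
16. timeout(1):  <1:cand b11 ->
17. propose(3,'s'):  nop
18. deliver 3→0:  <0:foll b13 s>
19. deliver 0→3:  nop
20. deliver 3→4:  <4:foll b13 s>
21. deliver 4→3:  <3:lead b13 s>
22. deliver 4→0:  nop
23. deliver 2→1:  nop
24. propose(1,'x'):  nop

s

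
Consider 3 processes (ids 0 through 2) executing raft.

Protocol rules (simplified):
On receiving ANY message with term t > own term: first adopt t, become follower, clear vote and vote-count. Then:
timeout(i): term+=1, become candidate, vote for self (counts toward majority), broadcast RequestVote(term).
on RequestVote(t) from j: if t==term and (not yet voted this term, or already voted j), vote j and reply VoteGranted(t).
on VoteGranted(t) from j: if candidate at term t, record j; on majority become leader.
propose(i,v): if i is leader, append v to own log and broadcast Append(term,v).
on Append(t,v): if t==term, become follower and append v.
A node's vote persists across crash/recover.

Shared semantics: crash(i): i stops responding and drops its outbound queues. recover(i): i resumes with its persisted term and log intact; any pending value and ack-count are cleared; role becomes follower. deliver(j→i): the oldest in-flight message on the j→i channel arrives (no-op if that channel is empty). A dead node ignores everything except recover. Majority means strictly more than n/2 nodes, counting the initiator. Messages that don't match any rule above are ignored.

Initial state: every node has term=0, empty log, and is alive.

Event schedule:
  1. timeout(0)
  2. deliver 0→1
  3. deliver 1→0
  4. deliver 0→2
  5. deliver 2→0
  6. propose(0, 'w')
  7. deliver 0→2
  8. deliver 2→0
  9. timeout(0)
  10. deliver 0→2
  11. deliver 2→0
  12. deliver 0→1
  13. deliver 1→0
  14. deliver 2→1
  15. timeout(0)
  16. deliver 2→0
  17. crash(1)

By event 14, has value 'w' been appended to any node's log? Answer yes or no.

step 1 timeout(0): 0={cand,t=1,log=-}
step 2 deliver 0→1: 1={foll,t=1,log=-}
step 3 deliver 1→0: 0={lead,t=1,log=-}
step 4 deliver 0→2: 2={foll,t=1,log=-}
step 5 deliver 2→0: —
step 6 propose(0,'w'): 0={lead,t=1,log=w}
step 7 deliver 0→2: 2={foll,t=1,log=w}
step 8 deliver 2→0: —
step 9 timeout(0): 0={cand,t=2,log=w}
step 10 deliver 0→2: 2={foll,t=2,log=w}
step 11 deliver 2→0: 0={lead,t=2,log=w}
step 12 deliver 0→1: 1={foll,t=1,log=w}
step 13 deliver 1→0: —
step 14 deliver 2→1: —

yes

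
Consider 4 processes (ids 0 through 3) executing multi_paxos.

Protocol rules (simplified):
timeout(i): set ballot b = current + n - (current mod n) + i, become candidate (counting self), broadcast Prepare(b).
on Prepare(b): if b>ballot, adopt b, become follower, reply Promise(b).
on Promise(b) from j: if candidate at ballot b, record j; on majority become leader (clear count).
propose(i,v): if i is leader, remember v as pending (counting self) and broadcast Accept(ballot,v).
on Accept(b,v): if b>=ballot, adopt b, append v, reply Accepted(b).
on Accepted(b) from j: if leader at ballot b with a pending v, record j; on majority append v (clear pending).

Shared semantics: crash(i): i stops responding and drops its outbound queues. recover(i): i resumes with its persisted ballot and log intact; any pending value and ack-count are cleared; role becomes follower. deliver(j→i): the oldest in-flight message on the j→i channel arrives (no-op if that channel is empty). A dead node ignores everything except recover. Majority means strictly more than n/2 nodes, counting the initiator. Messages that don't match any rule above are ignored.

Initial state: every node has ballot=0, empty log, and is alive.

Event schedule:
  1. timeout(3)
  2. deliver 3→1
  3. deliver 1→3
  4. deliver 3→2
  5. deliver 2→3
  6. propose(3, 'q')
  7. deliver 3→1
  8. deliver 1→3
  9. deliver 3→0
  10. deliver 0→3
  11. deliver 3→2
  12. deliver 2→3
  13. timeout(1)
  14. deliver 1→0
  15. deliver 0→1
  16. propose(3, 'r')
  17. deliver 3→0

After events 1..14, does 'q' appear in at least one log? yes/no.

yes

[1] timeout(3) → N3(cand b7 [-])
[2] deliver 3→1 → N1(foll b7 [-])
[3] deliver 1→3 → ∅
[4] deliver 3→2 → N2(foll b7 [-])
[5] deliver 2→3 → N3(lead b7 [-])
[6] propose(3,'q') → ∅
[7] deliver 3→1 → N1(foll b7 [q])
[8] deliver 1→3 → ∅
[9] deliver 3→0 → N0(foll b7 [-])
[10] deliver 0→3 → ∅
[11] deliver 3→2 → N2(foll b7 [q])
[12] deliver 2→3 → N3(lead b7 [q])
[13] timeout(1) → N1(cand b9 [q])
[14] deliver 1→0 → N0(foll b9 [-])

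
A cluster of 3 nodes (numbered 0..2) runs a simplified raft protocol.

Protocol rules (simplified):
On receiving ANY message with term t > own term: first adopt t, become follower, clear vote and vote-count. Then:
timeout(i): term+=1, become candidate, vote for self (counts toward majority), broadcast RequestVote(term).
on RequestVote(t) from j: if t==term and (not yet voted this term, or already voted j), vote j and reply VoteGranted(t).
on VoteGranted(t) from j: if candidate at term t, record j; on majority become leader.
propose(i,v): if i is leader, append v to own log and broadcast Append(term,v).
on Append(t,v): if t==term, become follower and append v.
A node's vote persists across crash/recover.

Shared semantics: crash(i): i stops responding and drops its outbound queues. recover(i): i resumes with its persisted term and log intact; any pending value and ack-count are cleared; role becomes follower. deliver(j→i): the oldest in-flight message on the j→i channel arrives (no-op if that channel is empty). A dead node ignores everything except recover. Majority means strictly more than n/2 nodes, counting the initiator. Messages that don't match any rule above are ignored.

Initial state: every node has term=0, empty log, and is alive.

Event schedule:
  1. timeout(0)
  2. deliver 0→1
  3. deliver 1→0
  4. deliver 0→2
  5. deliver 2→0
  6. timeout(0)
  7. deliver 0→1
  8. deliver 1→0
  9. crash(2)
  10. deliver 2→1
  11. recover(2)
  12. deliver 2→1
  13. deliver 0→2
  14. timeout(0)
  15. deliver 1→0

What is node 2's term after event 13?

2

e1 timeout(0): 0[cand,t=1,-]
e2 deliver 0→1: 1[foll,t=1,-]
e3 deliver 1→0: 0[lead,t=1,-]
e4 deliver 0→2: 2[foll,t=1,-]
e5 deliver 2→0: ·
e6 timeout(0): 0[cand,t=2,-]
e7 deliver 0→1: 1[foll,t=2,-]
e8 deliver 1→0: 0[lead,t=2,-]
e9 crash(2): 2[✗foll,t=1,-]
e10 deliver 2→1: ·
e11 recover(2): 2[foll,t=1,-]
e12 deliver 2→1: ·
e13 deliver 0→2: 2[foll,t=2,-]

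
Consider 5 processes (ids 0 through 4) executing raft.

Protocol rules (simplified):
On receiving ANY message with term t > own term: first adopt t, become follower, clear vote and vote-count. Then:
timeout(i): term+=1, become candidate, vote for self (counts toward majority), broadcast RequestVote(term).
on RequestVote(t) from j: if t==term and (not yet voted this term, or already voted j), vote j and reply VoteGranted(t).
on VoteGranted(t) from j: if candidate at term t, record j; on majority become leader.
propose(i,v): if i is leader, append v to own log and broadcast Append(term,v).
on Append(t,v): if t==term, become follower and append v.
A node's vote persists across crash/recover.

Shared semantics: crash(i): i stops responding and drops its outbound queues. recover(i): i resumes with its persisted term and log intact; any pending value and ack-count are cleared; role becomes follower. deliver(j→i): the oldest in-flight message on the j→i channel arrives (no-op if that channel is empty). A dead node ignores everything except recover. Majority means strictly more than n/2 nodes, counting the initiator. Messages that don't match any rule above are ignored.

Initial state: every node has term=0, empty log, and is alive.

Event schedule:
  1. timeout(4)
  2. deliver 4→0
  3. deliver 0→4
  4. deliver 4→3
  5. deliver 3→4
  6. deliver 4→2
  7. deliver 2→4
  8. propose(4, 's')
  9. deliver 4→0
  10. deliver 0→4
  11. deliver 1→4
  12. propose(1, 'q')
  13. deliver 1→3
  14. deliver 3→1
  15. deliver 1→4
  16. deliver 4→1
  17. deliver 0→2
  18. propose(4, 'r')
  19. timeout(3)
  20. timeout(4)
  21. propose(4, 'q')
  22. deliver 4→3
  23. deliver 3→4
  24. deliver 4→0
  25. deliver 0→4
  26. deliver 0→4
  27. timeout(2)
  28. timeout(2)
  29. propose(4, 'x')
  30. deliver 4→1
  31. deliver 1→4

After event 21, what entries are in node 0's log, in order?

[1] timeout(4) → N4(cand t1 [-])
[2] deliver 4→0 → N0(foll t1 [-])
[3] deliver 0→4 → ∅
[4] deliver 4→3 → N3(foll t1 [-])
[5] deliver 3→4 → N4(lead t1 [-])
[6] deliver 4→2 → N2(foll t1 [-])
[7] deliver 2→4 → ∅
[8] propose(4,'s') → N4(lead t1 [s])
[9] deliver 4→0 → N0(foll t1 [s])
[10] deliver 0→4 → ∅
[11] deliver 1→4 → ∅
[12] propose(1,'q') → ∅
[13] deliver 1→3 → ∅
[14] deliver 3→1 → ∅
[15] deliver 1→4 → ∅
[16] deliver 4→1 → N1(foll t1 [-])
[17] deliver 0→2 → ∅
[18] propose(4,'r') → N4(lead t1 [s,r])
[19] timeout(3) → N3(cand t2 [-])
[20] timeout(4) → N4(cand t2 [s,r])
[21] propose(4,'q') → ∅

s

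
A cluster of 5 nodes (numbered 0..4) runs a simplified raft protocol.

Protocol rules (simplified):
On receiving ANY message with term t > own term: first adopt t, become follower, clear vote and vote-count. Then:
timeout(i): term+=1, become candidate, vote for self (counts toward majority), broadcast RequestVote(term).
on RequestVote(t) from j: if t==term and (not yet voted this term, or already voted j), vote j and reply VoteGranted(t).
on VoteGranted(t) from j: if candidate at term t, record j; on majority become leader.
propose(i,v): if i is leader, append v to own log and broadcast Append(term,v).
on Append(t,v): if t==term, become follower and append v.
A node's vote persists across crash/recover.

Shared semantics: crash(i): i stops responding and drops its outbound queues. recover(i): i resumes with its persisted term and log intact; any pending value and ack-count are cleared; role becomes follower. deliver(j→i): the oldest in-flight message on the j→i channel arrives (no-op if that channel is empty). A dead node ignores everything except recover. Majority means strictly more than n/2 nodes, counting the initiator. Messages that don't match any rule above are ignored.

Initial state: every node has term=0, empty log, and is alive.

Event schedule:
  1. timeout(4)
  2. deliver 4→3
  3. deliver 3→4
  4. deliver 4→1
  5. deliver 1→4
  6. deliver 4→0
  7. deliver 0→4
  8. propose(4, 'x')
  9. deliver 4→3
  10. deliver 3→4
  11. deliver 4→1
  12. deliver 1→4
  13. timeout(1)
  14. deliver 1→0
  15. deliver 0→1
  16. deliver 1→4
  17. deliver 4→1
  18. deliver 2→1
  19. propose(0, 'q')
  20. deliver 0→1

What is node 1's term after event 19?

2

e1 timeout(4): 4[cand,t=1,-]
e2 deliver 4→3: 3[foll,t=1,-]
e3 deliver 3→4: ·
e4 deliver 4→1: 1[foll,t=1,-]
e5 deliver 1→4: 4[lead,t=1,-]
e6 deliver 4→0: 0[foll,t=1,-]
e7 deliver 0→4: ·
e8 propose(4,'x'): 4[lead,t=1,x]
e9 deliver 4→3: 3[foll,t=1,x]
e10 deliver 3→4: ·
e11 deliver 4→1: 1[foll,t=1,x]
e12 deliver 1→4: ·
e13 timeout(1): 1[cand,t=2,x]
e14 deliver 1→0: 0[foll,t=2,-]
e15 deliver 0→1: ·
e16 deliver 1→4: 4[foll,t=2,x]
e17 deliver 4→1: 1[lead,t=2,x]
e18 deliver 2→1: ·
e19 propose(0,'q'): ·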